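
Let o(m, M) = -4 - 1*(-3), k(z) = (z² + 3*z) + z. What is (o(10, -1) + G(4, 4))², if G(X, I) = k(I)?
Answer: 961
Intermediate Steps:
k(z) = z² + 4*z
G(X, I) = I*(4 + I)
o(m, M) = -1 (o(m, M) = -4 + 3 = -1)
(o(10, -1) + G(4, 4))² = (-1 + 4*(4 + 4))² = (-1 + 4*8)² = (-1 + 32)² = 31² = 961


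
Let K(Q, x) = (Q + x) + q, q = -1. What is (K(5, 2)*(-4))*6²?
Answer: -864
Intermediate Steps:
K(Q, x) = -1 + Q + x (K(Q, x) = (Q + x) - 1 = -1 + Q + x)
(K(5, 2)*(-4))*6² = ((-1 + 5 + 2)*(-4))*6² = (6*(-4))*36 = -24*36 = -864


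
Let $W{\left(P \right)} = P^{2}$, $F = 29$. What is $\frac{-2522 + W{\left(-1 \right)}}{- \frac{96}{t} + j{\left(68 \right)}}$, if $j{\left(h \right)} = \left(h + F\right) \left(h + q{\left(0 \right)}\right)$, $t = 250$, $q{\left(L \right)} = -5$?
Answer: $- \frac{315125}{763827} \approx -0.41256$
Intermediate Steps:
$j{\left(h \right)} = \left(-5 + h\right) \left(29 + h\right)$ ($j{\left(h \right)} = \left(h + 29\right) \left(h - 5\right) = \left(29 + h\right) \left(-5 + h\right) = \left(-5 + h\right) \left(29 + h\right)$)
$\frac{-2522 + W{\left(-1 \right)}}{- \frac{96}{t} + j{\left(68 \right)}} = \frac{-2522 + \left(-1\right)^{2}}{- \frac{96}{250} + \left(-145 + 68^{2} + 24 \cdot 68\right)} = \frac{-2522 + 1}{\left(-96\right) \frac{1}{250} + \left(-145 + 4624 + 1632\right)} = - \frac{2521}{- \frac{48}{125} + 6111} = - \frac{2521}{\frac{763827}{125}} = \left(-2521\right) \frac{125}{763827} = - \frac{315125}{763827}$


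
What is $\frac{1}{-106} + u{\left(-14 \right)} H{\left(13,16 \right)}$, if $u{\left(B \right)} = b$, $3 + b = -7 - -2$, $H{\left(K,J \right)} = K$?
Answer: $- \frac{11025}{106} \approx -104.01$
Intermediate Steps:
$b = -8$ ($b = -3 - 5 = -8$)
$u{\left(B \right)} = -8$
$\frac{1}{-106} + u{\left(-14 \right)} H{\left(13,16 \right)} = \frac{1}{-106} - 104 = - \frac{1}{106} - 104 = - \frac{11025}{106}$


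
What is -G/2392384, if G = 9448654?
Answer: -4724327/1196192 ≈ -3.9495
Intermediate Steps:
-G/2392384 = -1*9448654/2392384 = -9448654*1/2392384 = -4724327/1196192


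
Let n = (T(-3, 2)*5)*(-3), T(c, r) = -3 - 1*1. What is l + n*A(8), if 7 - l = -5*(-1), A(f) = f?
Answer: 482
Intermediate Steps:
l = 2 (l = 7 - (-5)*(-1) = 7 - 1*5 = 7 - 5 = 2)
T(c, r) = -4 (T(c, r) = -3 - 1 = -4)
n = 60 (n = -4*5*(-3) = -20*(-3) = 60)
l + n*A(8) = 2 + 60*8 = 2 + 480 = 482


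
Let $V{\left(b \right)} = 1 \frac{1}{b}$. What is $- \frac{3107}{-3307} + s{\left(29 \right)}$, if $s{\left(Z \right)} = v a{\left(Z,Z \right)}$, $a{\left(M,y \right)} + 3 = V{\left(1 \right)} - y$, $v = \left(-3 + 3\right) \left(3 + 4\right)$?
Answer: $\frac{3107}{3307} \approx 0.93952$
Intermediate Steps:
$V{\left(b \right)} = \frac{1}{b}$
$v = 0$ ($v = 0 \cdot 7 = 0$)
$a{\left(M,y \right)} = -2 - y$ ($a{\left(M,y \right)} = -3 - \left(-1 + y\right) = -2 - y$)
$s{\left(Z \right)} = 0$ ($s{\left(Z \right)} = 0 \left(-2 - Z\right) = 0$)
$- \frac{3107}{-3307} + s{\left(29 \right)} = - \frac{3107}{-3307} + 0 = \left(-3107\right) \left(- \frac{1}{3307}\right) + 0 = \frac{3107}{3307} + 0 = \frac{3107}{3307}$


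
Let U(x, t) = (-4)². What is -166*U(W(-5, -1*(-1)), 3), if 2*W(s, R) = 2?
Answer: -2656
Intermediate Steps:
W(s, R) = 1 (W(s, R) = (½)*2 = 1)
U(x, t) = 16
-166*U(W(-5, -1*(-1)), 3) = -166*16 = -2656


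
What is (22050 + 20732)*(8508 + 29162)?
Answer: 1611597940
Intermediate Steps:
(22050 + 20732)*(8508 + 29162) = 42782*37670 = 1611597940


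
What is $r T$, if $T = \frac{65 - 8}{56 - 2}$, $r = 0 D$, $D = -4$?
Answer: $0$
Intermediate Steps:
$r = 0$ ($r = 0 \left(-4\right) = 0$)
$T = \frac{19}{18}$ ($T = \frac{57}{54} = 57 \cdot \frac{1}{54} = \frac{19}{18} \approx 1.0556$)
$r T = 0 \cdot \frac{19}{18} = 0$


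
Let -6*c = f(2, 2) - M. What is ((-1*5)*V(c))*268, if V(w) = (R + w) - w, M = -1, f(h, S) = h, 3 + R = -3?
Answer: 8040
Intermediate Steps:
R = -6 (R = -3 - 3 = -6)
c = -1/2 (c = -(2 - 1*(-1))/6 = -(2 + 1)/6 = -1/6*3 = -1/2 ≈ -0.50000)
V(w) = -6 (V(w) = (-6 + w) - w = -6)
((-1*5)*V(c))*268 = (-1*5*(-6))*268 = -5*(-6)*268 = 30*268 = 8040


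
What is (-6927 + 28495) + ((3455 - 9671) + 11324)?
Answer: 26676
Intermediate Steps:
(-6927 + 28495) + ((3455 - 9671) + 11324) = 21568 + (-6216 + 11324) = 21568 + 5108 = 26676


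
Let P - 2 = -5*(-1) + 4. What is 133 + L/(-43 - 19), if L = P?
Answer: 8235/62 ≈ 132.82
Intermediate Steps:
P = 11 (P = 2 + (-5*(-1) + 4) = 2 + (5 + 4) = 2 + 9 = 11)
L = 11
133 + L/(-43 - 19) = 133 + 11/(-43 - 19) = 133 + 11/(-62) = 133 + 11*(-1/62) = 133 - 11/62 = 8235/62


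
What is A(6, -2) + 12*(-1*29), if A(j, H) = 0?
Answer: -348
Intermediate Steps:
A(6, -2) + 12*(-1*29) = 0 + 12*(-1*29) = 0 + 12*(-29) = 0 - 348 = -348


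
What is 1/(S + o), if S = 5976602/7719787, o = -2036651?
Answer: -7719787/15722505936735 ≈ -4.9100e-7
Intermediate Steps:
S = 5976602/7719787 (S = 5976602*(1/7719787) = 5976602/7719787 ≈ 0.77419)
1/(S + o) = 1/(5976602/7719787 - 2036651) = 1/(-15722505936735/7719787) = -7719787/15722505936735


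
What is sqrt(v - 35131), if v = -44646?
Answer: I*sqrt(79777) ≈ 282.45*I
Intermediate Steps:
sqrt(v - 35131) = sqrt(-44646 - 35131) = sqrt(-79777) = I*sqrt(79777)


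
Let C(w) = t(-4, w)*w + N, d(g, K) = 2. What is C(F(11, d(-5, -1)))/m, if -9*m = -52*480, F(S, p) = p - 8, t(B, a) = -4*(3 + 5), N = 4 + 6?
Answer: 303/4160 ≈ 0.072837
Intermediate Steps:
N = 10
t(B, a) = -32 (t(B, a) = -4*8 = -32)
F(S, p) = -8 + p
m = 8320/3 (m = -(-52)*480/9 = -1/9*(-24960) = 8320/3 ≈ 2773.3)
C(w) = 10 - 32*w (C(w) = -32*w + 10 = 10 - 32*w)
C(F(11, d(-5, -1)))/m = (10 - 32*(-8 + 2))/(8320/3) = (10 - 32*(-6))*(3/8320) = (10 + 192)*(3/8320) = 202*(3/8320) = 303/4160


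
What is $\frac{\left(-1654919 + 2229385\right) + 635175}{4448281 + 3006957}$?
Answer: $\frac{1209641}{7455238} \approx 0.16225$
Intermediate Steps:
$\frac{\left(-1654919 + 2229385\right) + 635175}{4448281 + 3006957} = \frac{574466 + 635175}{7455238} = 1209641 \cdot \frac{1}{7455238} = \frac{1209641}{7455238}$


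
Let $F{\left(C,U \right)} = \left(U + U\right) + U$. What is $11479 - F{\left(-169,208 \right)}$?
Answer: $10855$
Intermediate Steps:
$F{\left(C,U \right)} = 3 U$ ($F{\left(C,U \right)} = 2 U + U = 3 U$)
$11479 - F{\left(-169,208 \right)} = 11479 - 3 \cdot 208 = 11479 - 624 = 10855$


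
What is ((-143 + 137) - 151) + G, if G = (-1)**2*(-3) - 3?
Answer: -163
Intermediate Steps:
G = -6 (G = 1*(-3) - 3 = -3 - 3 = -6)
((-143 + 137) - 151) + G = ((-143 + 137) - 151) - 6 = (-6 - 151) - 6 = -157 - 6 = -163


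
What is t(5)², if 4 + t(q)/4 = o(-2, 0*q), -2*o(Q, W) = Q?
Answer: 144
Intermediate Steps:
o(Q, W) = -Q/2
t(q) = -12 (t(q) = -16 + 4*(-½*(-2)) = -16 + 4*1 = -16 + 4 = -12)
t(5)² = (-12)² = 144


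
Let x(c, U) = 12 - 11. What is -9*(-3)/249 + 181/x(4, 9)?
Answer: 15032/83 ≈ 181.11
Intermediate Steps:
x(c, U) = 1
-9*(-3)/249 + 181/x(4, 9) = -9*(-3)/249 + 181/1 = 27*(1/249) + 181*1 = 9/83 + 181 = 15032/83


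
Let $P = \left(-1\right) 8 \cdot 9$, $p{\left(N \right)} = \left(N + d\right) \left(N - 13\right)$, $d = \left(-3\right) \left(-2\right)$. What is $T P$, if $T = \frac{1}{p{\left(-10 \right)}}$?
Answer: $- \frac{18}{23} \approx -0.78261$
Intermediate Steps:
$d = 6$
$p{\left(N \right)} = \left(-13 + N\right) \left(6 + N\right)$ ($p{\left(N \right)} = \left(N + 6\right) \left(N - 13\right) = \left(6 + N\right) \left(-13 + N\right) = \left(-13 + N\right) \left(6 + N\right)$)
$T = \frac{1}{92}$ ($T = \frac{1}{-78 + \left(-10\right)^{2} - -70} = \frac{1}{-78 + 100 + 70} = \frac{1}{92} \approx 0.01087$)
$P = -72$ ($P = \left(-8\right) 9 = -72$)
$T P = \frac{1}{92} \left(-72\right) = - \frac{18}{23}$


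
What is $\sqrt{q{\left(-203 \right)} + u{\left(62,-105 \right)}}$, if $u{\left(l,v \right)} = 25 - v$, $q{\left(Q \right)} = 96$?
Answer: $\sqrt{226} \approx 15.033$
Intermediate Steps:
$\sqrt{q{\left(-203 \right)} + u{\left(62,-105 \right)}} = \sqrt{96 + \left(25 - -105\right)} = \sqrt{96 + \left(25 + 105\right)} = \sqrt{96 + 130} = \sqrt{226}$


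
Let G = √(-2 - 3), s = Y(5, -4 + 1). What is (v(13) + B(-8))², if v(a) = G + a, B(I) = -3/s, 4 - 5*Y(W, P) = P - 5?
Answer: 2129/16 + 47*I*√5/2 ≈ 133.06 + 52.548*I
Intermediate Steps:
Y(W, P) = 9/5 - P/5 (Y(W, P) = ⅘ - (P - 5)/5 = ⅘ - (-5 + P)/5 = ⅘ + (1 - P/5) = 9/5 - P/5)
s = 12/5 (s = 9/5 - (-4 + 1)/5 = 9/5 - ⅕*(-3) = 9/5 + ⅗ = 12/5 ≈ 2.4000)
G = I*√5 (G = √(-5) = I*√5 ≈ 2.2361*I)
B(I) = -5/4 (B(I) = -3/12/5 = -3*5/12 = -5/4)
v(a) = a + I*√5 (v(a) = I*√5 + a = a + I*√5)
(v(13) + B(-8))² = ((13 + I*√5) - 5/4)² = (47/4 + I*√5)²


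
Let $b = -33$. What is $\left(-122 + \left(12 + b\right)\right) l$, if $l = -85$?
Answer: $12155$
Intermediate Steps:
$\left(-122 + \left(12 + b\right)\right) l = \left(-122 + \left(12 - 33\right)\right) \left(-85\right) = \left(-122 - 21\right) \left(-85\right) = \left(-143\right) \left(-85\right) = 12155$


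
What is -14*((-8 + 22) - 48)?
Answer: 476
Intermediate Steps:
-14*((-8 + 22) - 48) = -14*(14 - 48) = -14*(-34) = 476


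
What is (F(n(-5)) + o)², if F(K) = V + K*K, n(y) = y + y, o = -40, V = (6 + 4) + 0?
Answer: 4900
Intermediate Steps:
V = 10 (V = 10 + 0 = 10)
n(y) = 2*y
F(K) = 10 + K² (F(K) = 10 + K*K = 10 + K²)
(F(n(-5)) + o)² = ((10 + (2*(-5))²) - 40)² = ((10 + (-10)²) - 40)² = ((10 + 100) - 40)² = (110 - 40)² = 70² = 4900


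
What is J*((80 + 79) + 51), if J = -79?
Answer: -16590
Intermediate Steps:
J*((80 + 79) + 51) = -79*((80 + 79) + 51) = -79*(159 + 51) = -79*210 = -16590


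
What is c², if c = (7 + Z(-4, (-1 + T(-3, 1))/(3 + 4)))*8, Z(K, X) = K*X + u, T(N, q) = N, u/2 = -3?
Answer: 33856/49 ≈ 690.94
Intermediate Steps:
u = -6 (u = 2*(-3) = -6)
Z(K, X) = -6 + K*X (Z(K, X) = K*X - 6 = -6 + K*X)
c = 184/7 (c = (7 + (-6 - 4*(-1 - 3)/(3 + 4)))*8 = (7 + (-6 - (-16)/7))*8 = (7 + (-6 - 4*(-4/7)))*8 = (7 + (-6 + 16/7))*8 = (7 - 26/7)*8 = (23/7)*8 = 184/7 ≈ 26.286)
c² = (184/7)² = 33856/49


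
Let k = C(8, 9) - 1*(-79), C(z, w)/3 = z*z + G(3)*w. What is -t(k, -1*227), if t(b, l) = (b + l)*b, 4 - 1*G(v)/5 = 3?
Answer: -72674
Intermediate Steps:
G(v) = 5 (G(v) = 20 - 5*3 = 20 - 15 = 5)
C(z, w) = 3*z² + 15*w (C(z, w) = 3*(z*z + 5*w) = 3*(z² + 5*w) = 3*z² + 15*w)
k = 406 (k = (3*8² + 15*9) - 1*(-79) = (3*64 + 135) + 79 = (192 + 135) + 79 = 327 + 79 = 406)
t(b, l) = b*(b + l)
-t(k, -1*227) = -406*(406 - 1*227) = -406*(406 - 227) = -406*179 = -1*72674 = -72674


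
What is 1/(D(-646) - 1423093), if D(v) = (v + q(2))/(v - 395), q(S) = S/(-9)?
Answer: -9369/13332952501 ≈ -7.0269e-7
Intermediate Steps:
q(S) = -S/9 (q(S) = S*(-1/9) = -S/9)
D(v) = (-2/9 + v)/(-395 + v) (D(v) = (v - 1/9*2)/(v - 395) = (v - 2/9)/(-395 + v) = (-2/9 + v)/(-395 + v))
1/(D(-646) - 1423093) = 1/((-2/9 - 646)/(-395 - 646) - 1423093) = 1/(-5816/9/(-1041) - 1423093) = 1/(-1/1041*(-5816/9) - 1423093) = 1/(5816/9369 - 1423093) = 1/(-13332952501/9369) = -9369/13332952501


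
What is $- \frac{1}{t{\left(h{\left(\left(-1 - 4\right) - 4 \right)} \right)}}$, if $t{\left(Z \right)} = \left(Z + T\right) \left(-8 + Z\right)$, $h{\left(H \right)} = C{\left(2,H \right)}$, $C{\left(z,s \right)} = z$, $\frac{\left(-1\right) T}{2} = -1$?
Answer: $\frac{1}{24} \approx 0.041667$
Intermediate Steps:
$T = 2$ ($T = \left(-2\right) \left(-1\right) = 2$)
$h{\left(H \right)} = 2$
$t{\left(Z \right)} = \left(-8 + Z\right) \left(2 + Z\right)$ ($t{\left(Z \right)} = \left(Z + 2\right) \left(-8 + Z\right) = \left(2 + Z\right) \left(-8 + Z\right) = \left(-8 + Z\right) \left(2 + Z\right)$)
$- \frac{1}{t{\left(h{\left(\left(-1 - 4\right) - 4 \right)} \right)}} = - \frac{1}{-16 + 2^{2} - 12} = - \frac{1}{-16 + 4 - 12} = - \frac{1}{-24} = \left(-1\right) \left(- \frac{1}{24}\right) = \frac{1}{24}$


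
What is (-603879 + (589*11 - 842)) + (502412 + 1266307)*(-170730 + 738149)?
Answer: 1003604168019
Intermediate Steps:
(-603879 + (589*11 - 842)) + (502412 + 1266307)*(-170730 + 738149) = (-603879 + (6479 - 842)) + 1768719*567419 = (-603879 + 5637) + 1003604766261 = -598242 + 1003604766261 = 1003604168019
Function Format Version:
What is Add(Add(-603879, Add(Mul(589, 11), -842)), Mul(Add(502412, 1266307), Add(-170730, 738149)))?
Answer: 1003604168019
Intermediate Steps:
Add(Add(-603879, Add(Mul(589, 11), -842)), Mul(Add(502412, 1266307), Add(-170730, 738149))) = Add(Add(-603879, Add(6479, -842)), Mul(1768719, 567419)) = Add(Add(-603879, 5637), 1003604766261) = Add(-598242, 1003604766261) = 1003604168019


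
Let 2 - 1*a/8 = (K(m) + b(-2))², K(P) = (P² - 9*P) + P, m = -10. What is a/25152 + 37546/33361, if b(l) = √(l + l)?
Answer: -160441935/17481164 - 30*I/131 ≈ -9.178 - 0.22901*I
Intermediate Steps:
K(P) = P² - 8*P
b(l) = √2*√l (b(l) = √(2*l) = √2*√l)
a = 16 - 8*(180 + 2*I)² (a = 16 - 8*(-10*(-8 - 10) + √2*√(-2))² = 16 - 8*(-10*(-18) + √2*(I*√2))² = 16 - 8*(180 + 2*I)² ≈ -2.5915e+5 - 5760.0*I)
a/25152 + 37546/33361 = (-259152 - 5760*I)/25152 + 37546/33361 = (-259152 - 5760*I)*(1/25152) + 37546*(1/33361) = (-5399/524 - 30*I/131) + 37546/33361 = -160441935/17481164 - 30*I/131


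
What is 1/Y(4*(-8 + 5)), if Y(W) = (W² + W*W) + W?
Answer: 1/276 ≈ 0.0036232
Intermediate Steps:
Y(W) = W + 2*W² (Y(W) = (W² + W²) + W = 2*W² + W = W + 2*W²)
1/Y(4*(-8 + 5)) = 1/((4*(-8 + 5))*(1 + 2*(4*(-8 + 5)))) = 1/((4*(-3))*(1 + 2*(4*(-3)))) = 1/(-12*(1 + 2*(-12))) = 1/(-12*(1 - 24)) = 1/(-12*(-23)) = 1/276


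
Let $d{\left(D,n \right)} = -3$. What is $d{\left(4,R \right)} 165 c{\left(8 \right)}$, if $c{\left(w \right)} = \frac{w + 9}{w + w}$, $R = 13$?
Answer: $- \frac{8415}{16} \approx -525.94$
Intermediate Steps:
$c{\left(w \right)} = \frac{9 + w}{2 w}$
$d{\left(4,R \right)} 165 c{\left(8 \right)} = \left(-3\right) 165 \frac{9 + 8}{2 \cdot 8} = - 495 \cdot \frac{1}{2} \cdot \frac{1}{8} \cdot 17 = \left(-495\right) \frac{17}{16} = - \frac{8415}{16}$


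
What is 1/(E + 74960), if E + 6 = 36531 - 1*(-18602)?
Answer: 1/130087 ≈ 7.6872e-6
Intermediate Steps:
E = 55127 (E = -6 + (36531 - 1*(-18602)) = -6 + (36531 + 18602) = -6 + 55133 = 55127)
1/(E + 74960) = 1/(55127 + 74960) = 1/130087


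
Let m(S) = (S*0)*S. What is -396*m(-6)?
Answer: 0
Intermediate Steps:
m(S) = 0 (m(S) = 0*S = 0)
-396*m(-6) = -396*0 = 0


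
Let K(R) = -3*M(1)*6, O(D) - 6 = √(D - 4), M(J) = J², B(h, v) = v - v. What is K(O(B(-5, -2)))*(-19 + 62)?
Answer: -774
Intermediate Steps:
B(h, v) = 0
O(D) = 6 + √(-4 + D) (O(D) = 6 + √(D - 4) = 6 + √(-4 + D))
K(R) = -18 (K(R) = -3*1²*6 = -3*1*6 = -3*6 = -18)
K(O(B(-5, -2)))*(-19 + 62) = -18*(-19 + 62) = -18*43 = -774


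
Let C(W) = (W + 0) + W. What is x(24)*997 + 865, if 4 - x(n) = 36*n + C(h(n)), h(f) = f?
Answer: -904411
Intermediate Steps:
C(W) = 2*W (C(W) = W + W = 2*W)
x(n) = 4 - 38*n (x(n) = 4 - (36*n + 2*n) = 4 - 38*n)
x(24)*997 + 865 = (4 - 38*24)*997 + 865 = (4 - 912)*997 + 865 = -908*997 + 865 = -905276 + 865 = -904411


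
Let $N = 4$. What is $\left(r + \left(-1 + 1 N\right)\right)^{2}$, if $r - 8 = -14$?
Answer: $9$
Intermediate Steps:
$r = -6$ ($r = 8 - 14 = -6$)
$\left(r + \left(-1 + 1 N\right)\right)^{2} = \left(-6 + \left(-1 + 1 \cdot 4\right)\right)^{2} = \left(-6 + \left(-1 + 4\right)\right)^{2} = \left(-6 + 3\right)^{2} = \left(-3\right)^{2} = 9$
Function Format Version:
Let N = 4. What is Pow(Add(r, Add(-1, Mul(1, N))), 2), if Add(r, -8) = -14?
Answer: 9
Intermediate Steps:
r = -6 (r = Add(8, -14) = -6)
Pow(Add(r, Add(-1, Mul(1, N))), 2) = Pow(Add(-6, Add(-1, Mul(1, 4))), 2) = Pow(Add(-6, Add(-1, 4)), 2) = Pow(Add(-6, 3), 2) = Pow(-3, 2) = 9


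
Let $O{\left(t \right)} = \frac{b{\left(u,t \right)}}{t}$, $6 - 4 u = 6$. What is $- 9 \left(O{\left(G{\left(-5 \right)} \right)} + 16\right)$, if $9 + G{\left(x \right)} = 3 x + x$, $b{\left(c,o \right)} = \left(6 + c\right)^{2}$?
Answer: $- \frac{3852}{29} \approx -132.83$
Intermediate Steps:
$u = 0$ ($u = \frac{3}{2} - \frac{3}{2} = 0$)
$G{\left(x \right)} = -9 + 4 x$ ($G{\left(x \right)} = -9 + \left(3 x + x\right) = -9 + 4 x$)
$O{\left(t \right)} = \frac{36}{t}$ ($O{\left(t \right)} = \frac{\left(6 + 0\right)^{2}}{t} = \frac{6^{2}}{t} = \frac{36}{t}$)
$- 9 \left(O{\left(G{\left(-5 \right)} \right)} + 16\right) = - 9 \left(\frac{36}{-9 + 4 \left(-5\right)} + 16\right) = - 9 \left(\frac{36}{-9 - 20} + 16\right) = - 9 \left(\frac{36}{-29} + 16\right) = - 9 \left(36 \left(- \frac{1}{29}\right) + 16\right) = - 9 \left(- \frac{36}{29} + 16\right) = \left(-9\right) \frac{428}{29} = - \frac{3852}{29}$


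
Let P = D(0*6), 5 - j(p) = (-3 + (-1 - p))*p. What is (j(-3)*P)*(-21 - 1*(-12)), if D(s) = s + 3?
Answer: -54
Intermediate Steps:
D(s) = 3 + s
j(p) = 5 - p*(-4 - p) (j(p) = 5 - (-3 + (-1 - p))*p = 5 - (-4 - p)*p = 5 - p*(-4 - p))
P = 3 (P = 3 + 0*6 = 3 + 0 = 3)
(j(-3)*P)*(-21 - 1*(-12)) = ((5 + (-3)**2 + 4*(-3))*3)*(-21 - 1*(-12)) = ((5 + 9 - 12)*3)*(-21 + 12) = (2*3)*(-9) = 6*(-9) = -54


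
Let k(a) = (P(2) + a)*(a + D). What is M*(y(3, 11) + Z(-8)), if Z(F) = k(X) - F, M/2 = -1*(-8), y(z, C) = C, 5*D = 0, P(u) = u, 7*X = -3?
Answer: 14368/49 ≈ 293.22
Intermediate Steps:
X = -3/7 (X = (1/7)*(-3) = -3/7 ≈ -0.42857)
D = 0 (D = (1/5)*0 = 0)
k(a) = a*(2 + a) (k(a) = (2 + a)*(a + 0) = (2 + a)*a = a*(2 + a))
M = 16 (M = 2*(-1*(-8)) = 2*8 = 16)
Z(F) = -33/49 - F (Z(F) = -3*(2 - 3/7)/7 - F = -3/7*11/7 - F = -33/49 - F)
M*(y(3, 11) + Z(-8)) = 16*(11 + (-33/49 - 1*(-8))) = 16*(11 + (-33/49 + 8)) = 16*(11 + 359/49) = 16*(898/49) = 14368/49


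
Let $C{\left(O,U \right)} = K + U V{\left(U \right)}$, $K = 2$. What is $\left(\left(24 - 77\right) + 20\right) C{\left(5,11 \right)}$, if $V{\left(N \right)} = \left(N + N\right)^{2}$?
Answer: $-175758$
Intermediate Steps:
$V{\left(N \right)} = 4 N^{2}$ ($V{\left(N \right)} = \left(2 N\right)^{2} = 4 N^{2}$)
$C{\left(O,U \right)} = 2 + 4 U^{3}$ ($C{\left(O,U \right)} = 2 + U 4 U^{2} = 2 + 4 U^{3}$)
$\left(\left(24 - 77\right) + 20\right) C{\left(5,11 \right)} = \left(\left(24 - 77\right) + 20\right) \left(2 + 4 \cdot 11^{3}\right) = \left(\left(24 - 77\right) + 20\right) \left(2 + 4 \cdot 1331\right) = \left(-53 + 20\right) \left(2 + 5324\right) = \left(-33\right) 5326 = -175758$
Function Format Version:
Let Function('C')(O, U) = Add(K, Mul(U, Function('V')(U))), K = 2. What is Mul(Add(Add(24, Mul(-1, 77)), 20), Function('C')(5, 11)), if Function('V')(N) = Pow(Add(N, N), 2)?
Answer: -175758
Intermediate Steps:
Function('V')(N) = Mul(4, Pow(N, 2)) (Function('V')(N) = Pow(Mul(2, N), 2) = Mul(4, Pow(N, 2)))
Function('C')(O, U) = Add(2, Mul(4, Pow(U, 3))) (Function('C')(O, U) = Add(2, Mul(U, Mul(4, Pow(U, 2)))) = Add(2, Mul(4, Pow(U, 3))))
Mul(Add(Add(24, Mul(-1, 77)), 20), Function('C')(5, 11)) = Mul(Add(Add(24, Mul(-1, 77)), 20), Add(2, Mul(4, Pow(11, 3)))) = Mul(Add(Add(24, -77), 20), Add(2, Mul(4, 1331))) = Mul(Add(-53, 20), Add(2, 5324)) = Mul(-33, 5326) = -175758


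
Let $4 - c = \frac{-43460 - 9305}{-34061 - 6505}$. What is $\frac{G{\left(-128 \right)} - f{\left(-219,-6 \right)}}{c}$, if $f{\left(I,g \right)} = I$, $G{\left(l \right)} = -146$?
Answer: $\frac{2961318}{109499} \approx 27.044$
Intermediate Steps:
$c = \frac{109499}{40566}$ ($c = 4 - \frac{-43460 - 9305}{-34061 - 6505} = 4 - - \frac{52765}{-40566} = 4 - \left(-52765\right) \left(- \frac{1}{40566}\right) = 4 - \frac{52765}{40566} = \frac{109499}{40566} \approx 2.6993$)
$\frac{G{\left(-128 \right)} - f{\left(-219,-6 \right)}}{c} = \frac{-146 - -219}{\frac{109499}{40566}} = \left(-146 + 219\right) \frac{40566}{109499} = 73 \cdot \frac{40566}{109499} = \frac{2961318}{109499}$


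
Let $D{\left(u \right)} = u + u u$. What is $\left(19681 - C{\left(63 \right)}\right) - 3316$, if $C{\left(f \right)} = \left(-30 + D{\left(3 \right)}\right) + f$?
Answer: $16320$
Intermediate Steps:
$D{\left(u \right)} = u + u^{2}$
$C{\left(f \right)} = -18 + f$ ($C{\left(f \right)} = \left(-30 + 3 \left(1 + 3\right)\right) + f = \left(-30 + 3 \cdot 4\right) + f = \left(-30 + 12\right) + f = -18 + f$)
$\left(19681 - C{\left(63 \right)}\right) - 3316 = \left(19681 - \left(-18 + 63\right)\right) - 3316 = \left(19681 - 45\right) - 3316 = 19636 - 3316 = 16320$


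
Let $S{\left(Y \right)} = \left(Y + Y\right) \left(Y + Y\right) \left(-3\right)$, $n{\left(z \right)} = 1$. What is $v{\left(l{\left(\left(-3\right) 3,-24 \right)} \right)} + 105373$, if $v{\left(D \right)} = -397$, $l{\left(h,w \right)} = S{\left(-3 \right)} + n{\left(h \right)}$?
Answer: $104976$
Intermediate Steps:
$S{\left(Y \right)} = - 12 Y^{2}$ ($S{\left(Y \right)} = 2 Y 2 Y \left(-3\right) = 2 Y \left(- 6 Y\right) = - 12 Y^{2}$)
$l{\left(h,w \right)} = -107$ ($l{\left(h,w \right)} = - 12 \left(-3\right)^{2} + 1 = \left(-12\right) 9 + 1 = -108 + 1 = -107$)
$v{\left(l{\left(\left(-3\right) 3,-24 \right)} \right)} + 105373 = -397 + 105373 = 104976$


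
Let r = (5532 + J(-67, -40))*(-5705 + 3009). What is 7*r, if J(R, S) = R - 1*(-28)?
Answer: -103663896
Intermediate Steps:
J(R, S) = 28 + R (J(R, S) = R + 28 = 28 + R)
r = -14809128 (r = (5532 + (28 - 67))*(-5705 + 3009) = (5532 - 39)*(-2696) = 5493*(-2696) = -14809128)
7*r = 7*(-14809128) = -103663896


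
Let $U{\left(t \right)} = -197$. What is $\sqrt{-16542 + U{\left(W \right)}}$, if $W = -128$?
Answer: $i \sqrt{16739} \approx 129.38 i$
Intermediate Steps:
$\sqrt{-16542 + U{\left(W \right)}} = \sqrt{-16542 - 197} = \sqrt{-16739} = i \sqrt{16739}$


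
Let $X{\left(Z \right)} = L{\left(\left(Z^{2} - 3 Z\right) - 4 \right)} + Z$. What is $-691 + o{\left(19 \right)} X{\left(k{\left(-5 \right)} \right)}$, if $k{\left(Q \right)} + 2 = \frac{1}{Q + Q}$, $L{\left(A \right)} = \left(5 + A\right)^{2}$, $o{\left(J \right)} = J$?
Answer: $\frac{18744579}{10000} \approx 1874.5$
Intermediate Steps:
$k{\left(Q \right)} = -2 + \frac{1}{2 Q}$ ($k{\left(Q \right)} = -2 + \frac{1}{Q + Q} = -2 + \frac{1}{2 Q}$)
$X{\left(Z \right)} = Z + \left(1 + Z^{2} - 3 Z\right)^{2}$ ($X{\left(Z \right)} = \left(5 - \left(4 - Z^{2} + 3 Z\right)\right)^{2} + Z = \left(1 + Z^{2} - 3 Z\right)^{2} + Z = Z + \left(1 + Z^{2} - 3 Z\right)^{2}$)
$-691 + o{\left(19 \right)} X{\left(k{\left(-5 \right)} \right)} = -691 + 19 \left(\left(-2 + \frac{1}{2 \left(-5\right)}\right) + \left(1 + \left(-2 + \frac{1}{2 \left(-5\right)}\right)^{2} - 3 \left(-2 + \frac{1}{2 \left(-5\right)}\right)\right)^{2}\right) = -691 + 19 \left(\left(-2 + \frac{1}{2} \left(- \frac{1}{5}\right)\right) + \left(1 + \left(-2 + \frac{1}{2} \left(- \frac{1}{5}\right)\right)^{2} - 3 \left(-2 + \frac{1}{2} \left(- \frac{1}{5}\right)\right)\right)^{2}\right) = -691 + 19 \left(\left(-2 - \frac{1}{10}\right) + \left(1 + \left(-2 - \frac{1}{10}\right)^{2} - 3 \left(-2 - \frac{1}{10}\right)\right)^{2}\right) = -691 + 19 \left(- \frac{21}{10} + \left(1 + \left(- \frac{21}{10}\right)^{2} - - \frac{63}{10}\right)^{2}\right) = -691 + 19 \left(- \frac{21}{10} + \left(1 + \frac{441}{100} + \frac{63}{10}\right)^{2}\right) = -691 + 19 \left(- \frac{21}{10} + \left(\frac{1171}{100}\right)^{2}\right) = -691 + 19 \left(- \frac{21}{10} + \frac{1371241}{10000}\right) = -691 + 19 \cdot \frac{1350241}{10000} = -691 + \frac{25654579}{10000} = \frac{18744579}{10000}$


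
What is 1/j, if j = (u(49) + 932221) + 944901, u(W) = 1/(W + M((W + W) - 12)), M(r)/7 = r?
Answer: 651/1222006423 ≈ 5.3273e-7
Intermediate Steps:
M(r) = 7*r
u(W) = 1/(-84 + 15*W) (u(W) = 1/(W + 7*((W + W) - 12)) = 1/(W + 7*(2*W - 12)) = 1/(W + 7*(-12 + 2*W)) = 1/(W + (-84 + 14*W)) = 1/(-84 + 15*W))
j = 1222006423/651 (j = (1/(3*(-28 + 5*49)) + 932221) + 944901 = (1/(3*(-28 + 245)) + 932221) + 944901 = ((1/3)/217 + 932221) + 944901 = ((1/3)*(1/217) + 932221) + 944901 = (1/651 + 932221) + 944901 = 606875872/651 + 944901 = 1222006423/651 ≈ 1.8771e+6)
1/j = 1/(1222006423/651) = 651/1222006423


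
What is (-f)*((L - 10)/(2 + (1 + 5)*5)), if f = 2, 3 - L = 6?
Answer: 13/16 ≈ 0.81250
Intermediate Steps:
L = -3 (L = 3 - 1*6 = 3 - 6 = -3)
(-f)*((L - 10)/(2 + (1 + 5)*5)) = (-1*2)*((-3 - 10)/(2 + (1 + 5)*5)) = -(-26)/(2 + 6*5) = -(-26)/(2 + 30) = -(-26)/32 = -2*(-13/32) = 13/16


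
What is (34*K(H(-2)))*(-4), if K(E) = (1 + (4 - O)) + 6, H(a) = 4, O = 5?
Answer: -816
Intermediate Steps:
K(E) = 6 (K(E) = (1 + (4 - 1*5)) + 6 = (1 + (4 - 5)) + 6 = (1 - 1) + 6 = 0 + 6 = 6)
(34*K(H(-2)))*(-4) = (34*6)*(-4) = 204*(-4) = -816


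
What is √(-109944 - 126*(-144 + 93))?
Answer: 27*I*√142 ≈ 321.74*I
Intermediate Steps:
√(-109944 - 126*(-144 + 93)) = √(-109944 - 126*(-51)) = √(-109944 + 6426) = √(-103518) = 27*I*√142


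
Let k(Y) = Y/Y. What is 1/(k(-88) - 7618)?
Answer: -1/7617 ≈ -0.00013129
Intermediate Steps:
k(Y) = 1
1/(k(-88) - 7618) = 1/(1 - 7618) = 1/(-7617) = -1/7617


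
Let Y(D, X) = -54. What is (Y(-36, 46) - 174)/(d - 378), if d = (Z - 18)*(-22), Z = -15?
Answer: -19/29 ≈ -0.65517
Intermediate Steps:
d = 726 (d = (-15 - 18)*(-22) = -33*(-22) = 726)
(Y(-36, 46) - 174)/(d - 378) = (-54 - 174)/(726 - 378) = -228/348 = -228*1/348 = -19/29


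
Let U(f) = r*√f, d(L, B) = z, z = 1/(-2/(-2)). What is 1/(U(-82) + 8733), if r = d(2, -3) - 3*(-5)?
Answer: 213/1860641 - 16*I*√82/76286281 ≈ 0.00011448 - 1.8992e-6*I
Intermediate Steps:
z = 1 (z = 1/(-2*(-½)) = 1/1 = 1)
d(L, B) = 1
r = 16 (r = 1 - 3*(-5) = 1 + 15 = 16)
U(f) = 16*√f
1/(U(-82) + 8733) = 1/(16*√(-82) + 8733) = 1/(16*(I*√82) + 8733) = 1/(16*I*√82 + 8733) = 1/(8733 + 16*I*√82)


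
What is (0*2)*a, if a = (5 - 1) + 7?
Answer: 0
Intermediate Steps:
a = 11 (a = 4 + 7 = 11)
(0*2)*a = (0*2)*11 = 0*11 = 0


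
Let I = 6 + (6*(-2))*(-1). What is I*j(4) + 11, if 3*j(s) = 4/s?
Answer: 17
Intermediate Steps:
j(s) = 4/(3*s) (j(s) = (4/s)/3 = 4/(3*s))
I = 18 (I = 6 - 12*(-1) = 6 + 12 = 18)
I*j(4) + 11 = 18*((4/3)/4) + 11 = 18*((4/3)*(¼)) + 11 = 18*(⅓) + 11 = 6 + 11 = 17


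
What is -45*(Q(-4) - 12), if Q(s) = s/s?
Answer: 495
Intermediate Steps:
Q(s) = 1
-45*(Q(-4) - 12) = -45*(1 - 12) = -45*(-11) = 495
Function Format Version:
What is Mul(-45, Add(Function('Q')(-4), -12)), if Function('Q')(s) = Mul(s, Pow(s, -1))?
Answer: 495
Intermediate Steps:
Function('Q')(s) = 1
Mul(-45, Add(Function('Q')(-4), -12)) = Mul(-45, Add(1, -12)) = Mul(-45, -11) = 495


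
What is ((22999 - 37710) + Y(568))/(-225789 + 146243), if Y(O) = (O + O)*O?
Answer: -630537/79546 ≈ -7.9267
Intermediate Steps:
Y(O) = 2*O**2 (Y(O) = (2*O)*O = 2*O**2)
((22999 - 37710) + Y(568))/(-225789 + 146243) = ((22999 - 37710) + 2*568**2)/(-225789 + 146243) = (-14711 + 2*322624)/(-79546) = (-14711 + 645248)*(-1/79546) = 630537*(-1/79546) = -630537/79546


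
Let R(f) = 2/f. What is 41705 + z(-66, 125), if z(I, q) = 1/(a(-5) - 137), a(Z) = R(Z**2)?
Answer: 142756190/3423 ≈ 41705.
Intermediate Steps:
a(Z) = 2/Z**2 (a(Z) = 2/(Z**2) = 2/Z**2)
z(I, q) = -25/3423 (z(I, q) = 1/(2/(-5)**2 - 137) = 1/(2*(1/25) - 137) = 1/(2/25 - 137) = 1/(-3423/25) = -25/3423)
41705 + z(-66, 125) = 41705 - 25/3423 = 142756190/3423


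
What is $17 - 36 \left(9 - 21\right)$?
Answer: $449$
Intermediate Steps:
$17 - 36 \left(9 - 21\right) = 17 - -432 = 17 + 432 = 449$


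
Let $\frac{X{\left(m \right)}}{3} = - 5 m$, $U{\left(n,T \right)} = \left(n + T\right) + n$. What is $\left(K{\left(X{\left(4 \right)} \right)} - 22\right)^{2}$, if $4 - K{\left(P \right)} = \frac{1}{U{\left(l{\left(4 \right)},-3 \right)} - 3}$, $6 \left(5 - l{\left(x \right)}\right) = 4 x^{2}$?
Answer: $\frac{870489}{2704} \approx 321.93$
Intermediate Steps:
$l{\left(x \right)} = 5 - \frac{2 x^{2}}{3}$ ($l{\left(x \right)} = 5 - \frac{4 x^{2}}{6} = 5 - \frac{2 x^{2}}{3}$)
$U{\left(n,T \right)} = T + 2 n$ ($U{\left(n,T \right)} = \left(T + n\right) + n = T + 2 n$)
$X{\left(m \right)} = - 15 m$ ($X{\left(m \right)} = 3 \left(- 5 m\right) = - 15 m$)
$K{\left(P \right)} = \frac{211}{52}$ ($K{\left(P \right)} = 4 - \frac{1}{\left(-3 + 2 \left(5 - \frac{2 \cdot 4^{2}}{3}\right)\right) - 3} = 4 - \frac{1}{\left(-3 + 2 \left(5 - \frac{32}{3}\right)\right) - 3} = 4 - \frac{1}{\left(-3 + 2 \left(- \frac{17}{3}\right)\right) - 3} = 4 - \frac{1}{\left(-3 - \frac{34}{3}\right) - 3} = 4 - \frac{1}{- \frac{43}{3} - 3} = 4 - \frac{1}{- \frac{52}{3}} = 4 - - \frac{3}{52} = 4 + \frac{3}{52} = \frac{211}{52}$)
$\left(K{\left(X{\left(4 \right)} \right)} - 22\right)^{2} = \left(\frac{211}{52} - 22\right)^{2} = \left(- \frac{933}{52}\right)^{2} = \frac{870489}{2704}$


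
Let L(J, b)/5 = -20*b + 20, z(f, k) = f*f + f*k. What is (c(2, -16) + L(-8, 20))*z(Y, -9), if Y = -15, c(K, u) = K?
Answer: -683280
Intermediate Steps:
z(f, k) = f² + f*k
L(J, b) = 100 - 100*b (L(J, b) = 5*(-20*b + 20) = 5*(20 - 20*b) = 100 - 100*b)
(c(2, -16) + L(-8, 20))*z(Y, -9) = (2 + (100 - 100*20))*(-15*(-15 - 9)) = (2 + (100 - 2000))*(-15*(-24)) = (2 - 1900)*360 = -1898*360 = -683280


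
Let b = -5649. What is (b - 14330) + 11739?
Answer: -8240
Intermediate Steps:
(b - 14330) + 11739 = (-5649 - 14330) + 11739 = -19979 + 11739 = -8240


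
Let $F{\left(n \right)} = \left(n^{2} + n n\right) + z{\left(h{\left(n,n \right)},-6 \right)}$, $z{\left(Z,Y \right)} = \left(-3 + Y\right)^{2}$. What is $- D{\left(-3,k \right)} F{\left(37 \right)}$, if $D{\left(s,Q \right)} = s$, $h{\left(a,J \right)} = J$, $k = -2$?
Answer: $8457$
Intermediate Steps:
$F{\left(n \right)} = 81 + 2 n^{2}$ ($F{\left(n \right)} = \left(n^{2} + n n\right) + \left(-3 - 6\right)^{2} = \left(n^{2} + n^{2}\right) + \left(-9\right)^{2} = 2 n^{2} + 81 = 81 + 2 n^{2}$)
$- D{\left(-3,k \right)} F{\left(37 \right)} = - \left(-3\right) \left(81 + 2 \cdot 37^{2}\right) = - \left(-3\right) \left(81 + 2 \cdot 1369\right) = - \left(-3\right) \left(81 + 2738\right) = - \left(-3\right) 2819 = \left(-1\right) \left(-8457\right) = 8457$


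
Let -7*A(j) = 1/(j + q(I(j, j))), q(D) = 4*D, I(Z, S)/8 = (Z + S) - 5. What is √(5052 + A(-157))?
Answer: √26594880054855/72555 ≈ 71.077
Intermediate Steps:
I(Z, S) = -40 + 8*S + 8*Z (I(Z, S) = 8*((Z + S) - 5) = 8*((S + Z) - 5) = 8*(-5 + S + Z) = -40 + 8*S + 8*Z)
A(j) = -1/(7*(-160 + 65*j)) (A(j) = -1/(7*(j + 4*(-40 + 8*j + 8*j))) = -1/(7*(j + 4*(-40 + 16*j))) = -1/(7*(j + (-160 + 64*j))) = -1/(7*(-160 + 65*j)))
√(5052 + A(-157)) = √(5052 - 1/(-1120 + 455*(-157))) = √(5052 - 1/(-1120 - 71435)) = √(5052 - 1/(-72555)) = √(5052 - 1*(-1/72555)) = √(5052 + 1/72555) = √(366547861/72555) = √26594880054855/72555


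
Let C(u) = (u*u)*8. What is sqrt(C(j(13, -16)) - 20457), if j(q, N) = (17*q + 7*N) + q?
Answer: 11*sqrt(815) ≈ 314.03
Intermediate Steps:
j(q, N) = 7*N + 18*q (j(q, N) = (7*N + 17*q) + q = 7*N + 18*q)
C(u) = 8*u**2 (C(u) = u**2*8 = 8*u**2)
sqrt(C(j(13, -16)) - 20457) = sqrt(8*(7*(-16) + 18*13)**2 - 20457) = sqrt(8*(-112 + 234)**2 - 20457) = sqrt(8*122**2 - 20457) = sqrt(8*14884 - 20457) = sqrt(119072 - 20457) = sqrt(98615) = 11*sqrt(815)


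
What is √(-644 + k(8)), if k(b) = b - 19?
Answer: I*√655 ≈ 25.593*I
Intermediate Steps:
k(b) = -19 + b
√(-644 + k(8)) = √(-644 + (-19 + 8)) = √(-644 - 11) = √(-655) = I*√655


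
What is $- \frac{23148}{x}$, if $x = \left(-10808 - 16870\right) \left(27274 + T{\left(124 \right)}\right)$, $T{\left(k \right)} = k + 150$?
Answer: $\frac{1929}{63539462} \approx 3.0359 \cdot 10^{-5}$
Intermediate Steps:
$T{\left(k \right)} = 150 + k$
$x = -762473544$ ($x = \left(-10808 - 16870\right) \left(27274 + \left(150 + 124\right)\right) = - 27678 \left(27274 + 274\right) = \left(-27678\right) 27548 = -762473544$)
$- \frac{23148}{x} = - \frac{23148}{-762473544} = \left(-23148\right) \left(- \frac{1}{762473544}\right) = \frac{1929}{63539462}$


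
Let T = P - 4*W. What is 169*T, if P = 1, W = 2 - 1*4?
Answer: 1521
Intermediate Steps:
W = -2 (W = 2 - 4 = -2)
T = 9 (T = 1 - 4*(-2) = 1 + 8 = 9)
169*T = 169*9 = 1521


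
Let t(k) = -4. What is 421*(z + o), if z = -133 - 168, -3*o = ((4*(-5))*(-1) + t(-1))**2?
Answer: -487939/3 ≈ -1.6265e+5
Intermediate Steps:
o = -256/3 (o = -((4*(-5))*(-1) - 4)**2/3 = -(-20*(-1) - 4)**2/3 = -(20 - 4)**2/3 = -1/3*16**2 = -1/3*256 = -256/3 ≈ -85.333)
z = -301
421*(z + o) = 421*(-301 - 256/3) = 421*(-1159/3) = -487939/3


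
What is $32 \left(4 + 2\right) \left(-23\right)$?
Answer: $-4416$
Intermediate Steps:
$32 \left(4 + 2\right) \left(-23\right) = 32 \cdot 6 \left(-23\right) = 192 \left(-23\right) = -4416$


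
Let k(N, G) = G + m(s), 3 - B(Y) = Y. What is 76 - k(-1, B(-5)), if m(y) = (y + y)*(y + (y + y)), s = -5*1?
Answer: -82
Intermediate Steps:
B(Y) = 3 - Y
s = -5
m(y) = 6*y² (m(y) = (2*y)*(y + 2*y) = (2*y)*(3*y) = 6*y²)
k(N, G) = 150 + G (k(N, G) = G + 6*(-5)² = G + 6*25 = G + 150 = 150 + G)
76 - k(-1, B(-5)) = 76 - (150 + (3 - 1*(-5))) = 76 - (150 + (3 + 5)) = 76 - (150 + 8) = 76 - 1*158 = 76 - 158 = -82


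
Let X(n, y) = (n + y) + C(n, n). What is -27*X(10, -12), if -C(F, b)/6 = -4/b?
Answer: -54/5 ≈ -10.800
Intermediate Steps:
C(F, b) = 24/b (C(F, b) = -(-24)/b = 24/b)
X(n, y) = n + y + 24/n (X(n, y) = (n + y) + 24/n = n + y + 24/n)
-27*X(10, -12) = -27*(10 - 12 + 24/10) = -27*(10 - 12 + 24*(⅒)) = -27*(10 - 12 + 12/5) = -27*⅖ = -54/5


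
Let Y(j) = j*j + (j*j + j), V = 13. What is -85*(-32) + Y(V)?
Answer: 3071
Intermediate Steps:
Y(j) = j + 2*j**2 (Y(j) = j**2 + (j**2 + j) = j**2 + (j + j**2) = j + 2*j**2)
-85*(-32) + Y(V) = -85*(-32) + 13*(1 + 2*13) = 2720 + 13*(1 + 26) = 2720 + 13*27 = 2720 + 351 = 3071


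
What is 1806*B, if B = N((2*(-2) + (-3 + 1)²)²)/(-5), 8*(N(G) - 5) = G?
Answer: -1806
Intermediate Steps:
N(G) = 5 + G/8
B = -1 (B = (5 + (2*(-2) + (-3 + 1)²)²/8)/(-5) = (5 + (-4 + (-2)²)²/8)*(-⅕) = (5 + (-4 + 4)²/8)*(-⅕) = (5 + (⅛)*0²)*(-⅕) = (5 + (⅛)*0)*(-⅕) = (5 + 0)*(-⅕) = 5*(-⅕) = -1)
1806*B = 1806*(-1) = -1806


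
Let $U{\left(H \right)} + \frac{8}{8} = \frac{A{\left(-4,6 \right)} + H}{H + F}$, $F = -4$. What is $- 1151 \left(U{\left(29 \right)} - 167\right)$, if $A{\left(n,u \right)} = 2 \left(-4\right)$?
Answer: $\frac{4810029}{25} \approx 1.924 \cdot 10^{5}$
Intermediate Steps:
$A{\left(n,u \right)} = -8$
$U{\left(H \right)} = -1 + \frac{-8 + H}{-4 + H}$ ($U{\left(H \right)} = -1 + \frac{-8 + H}{H - 4} = -1 + \frac{-8 + H}{-4 + H}$)
$- 1151 \left(U{\left(29 \right)} - 167\right) = - 1151 \left(- \frac{4}{-4 + 29} - 167\right) = - 1151 \left(- \frac{4}{25} - 167\right) = \left(-1151\right) \left(- \frac{4179}{25}\right) = \frac{4810029}{25}$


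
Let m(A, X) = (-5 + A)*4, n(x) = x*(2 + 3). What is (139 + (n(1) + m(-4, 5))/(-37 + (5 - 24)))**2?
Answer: 61074225/3136 ≈ 19475.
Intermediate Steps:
n(x) = 5*x (n(x) = x*5 = 5*x)
m(A, X) = -20 + 4*A
(139 + (n(1) + m(-4, 5))/(-37 + (5 - 24)))**2 = (139 + (5*1 + (-20 + 4*(-4)))/(-37 + (5 - 24)))**2 = (139 + (5 + (-20 - 16))/(-37 - 19))**2 = (139 + (5 - 36)/(-56))**2 = (139 - 31*(-1/56))**2 = (139 + 31/56)**2 = (7815/56)**2 = 61074225/3136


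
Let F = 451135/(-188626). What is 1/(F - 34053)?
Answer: -188626/6423732313 ≈ -2.9364e-5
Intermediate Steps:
F = -451135/188626 (F = 451135*(-1/188626) = -451135/188626 ≈ -2.3917)
1/(F - 34053) = 1/(-451135/188626 - 34053) = 1/(-6423732313/188626) = -188626/6423732313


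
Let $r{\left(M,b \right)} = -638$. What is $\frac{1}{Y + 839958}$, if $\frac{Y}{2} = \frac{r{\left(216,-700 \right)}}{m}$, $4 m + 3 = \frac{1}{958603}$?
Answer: $\frac{179738}{151278165361} \approx 1.1881 \cdot 10^{-6}$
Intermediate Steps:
$m = - \frac{718952}{958603}$ ($m = - \frac{3}{4} + \frac{1}{4 \cdot 958603} = - \frac{3}{4} + \frac{1}{4} \cdot \frac{1}{958603} = - \frac{3}{4} + \frac{1}{3834412} = - \frac{718952}{958603} \approx -0.75$)
$Y = \frac{305794357}{179738}$ ($Y = 2 \left(- \frac{638}{- \frac{718952}{958603}}\right) = 2 \left(\left(-638\right) \left(- \frac{958603}{718952}\right)\right) = 2 \cdot \frac{305794357}{359476} = \frac{305794357}{179738} \approx 1701.3$)
$\frac{1}{Y + 839958} = \frac{1}{\frac{305794357}{179738} + 839958} = \frac{1}{\frac{151278165361}{179738}} = \frac{179738}{151278165361}$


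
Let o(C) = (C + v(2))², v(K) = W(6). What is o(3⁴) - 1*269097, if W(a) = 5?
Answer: -261701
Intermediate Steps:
v(K) = 5
o(C) = (5 + C)² (o(C) = (C + 5)² = (5 + C)²)
o(3⁴) - 1*269097 = (5 + 3⁴)² - 1*269097 = (5 + 81)² - 269097 = 86² - 269097 = 7396 - 269097 = -261701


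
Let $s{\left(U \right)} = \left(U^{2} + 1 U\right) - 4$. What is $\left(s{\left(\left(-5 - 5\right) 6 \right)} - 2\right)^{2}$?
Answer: $12489156$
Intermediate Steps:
$s{\left(U \right)} = -4 + U + U^{2}$ ($s{\left(U \right)} = \left(U^{2} + U\right) - 4 = \left(U + U^{2}\right) - 4 = -4 + U + U^{2}$)
$\left(s{\left(\left(-5 - 5\right) 6 \right)} - 2\right)^{2} = \left(\left(-4 + \left(-5 - 5\right) 6 + \left(\left(-5 - 5\right) 6\right)^{2}\right) - 2\right)^{2} = \left(\left(-4 - 60 + \left(\left(-10\right) 6\right)^{2}\right) - 2\right)^{2} = \left(\left(-4 - 60 + \left(-60\right)^{2}\right) - 2\right)^{2} = \left(\left(-4 - 60 + 3600\right) - 2\right)^{2} = \left(3536 - 2\right)^{2} = 3534^{2} = 12489156$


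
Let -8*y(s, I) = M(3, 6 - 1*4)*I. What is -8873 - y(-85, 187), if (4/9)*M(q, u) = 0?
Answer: -8873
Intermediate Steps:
M(q, u) = 0 (M(q, u) = (9/4)*0 = 0)
y(s, I) = 0 (y(s, I) = -0*I = -1/8*0 = 0)
-8873 - y(-85, 187) = -8873 - 1*0 = -8873 + 0 = -8873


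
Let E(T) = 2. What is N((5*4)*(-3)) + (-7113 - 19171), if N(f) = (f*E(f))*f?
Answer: -19084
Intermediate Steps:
N(f) = 2*f² (N(f) = (f*2)*f = (2*f)*f = 2*f²)
N((5*4)*(-3)) + (-7113 - 19171) = 2*((5*4)*(-3))² + (-7113 - 19171) = 2*(20*(-3))² - 26284 = 2*(-60)² - 26284 = 2*3600 - 26284 = 7200 - 26284 = -19084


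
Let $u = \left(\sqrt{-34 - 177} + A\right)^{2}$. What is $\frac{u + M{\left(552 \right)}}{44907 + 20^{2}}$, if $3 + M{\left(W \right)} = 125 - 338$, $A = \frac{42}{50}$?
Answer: $- \frac{266434}{28316875} + \frac{42 i \sqrt{211}}{1132675} \approx -0.009409 + 0.00053862 i$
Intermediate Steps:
$A = \frac{21}{25}$ ($A = 42 \cdot \frac{1}{50} = \frac{21}{25} \approx 0.84$)
$u = \left(\frac{21}{25} + i \sqrt{211}\right)^{2}$ ($u = \left(\sqrt{-34 - 177} + \frac{21}{25}\right)^{2} = \left(\sqrt{-211} + \frac{21}{25}\right)^{2} = \left(i \sqrt{211} + \frac{21}{25}\right)^{2} = \left(\frac{21}{25} + i \sqrt{211}\right)^{2} \approx -210.29 + 24.403 i$)
$M{\left(W \right)} = -216$ ($M{\left(W \right)} = -3 + \left(125 - 338\right) = -3 - 213 = -216$)
$\frac{u + M{\left(552 \right)}}{44907 + 20^{2}} = \frac{\left(- \frac{131434}{625} + \frac{42 i \sqrt{211}}{25}\right) - 216}{44907 + 20^{2}} = \frac{- \frac{266434}{625} + \frac{42 i \sqrt{211}}{25}}{44907 + 400} = \frac{- \frac{266434}{625} + \frac{42 i \sqrt{211}}{25}}{45307} = \left(- \frac{266434}{625} + \frac{42 i \sqrt{211}}{25}\right) \frac{1}{45307} = - \frac{266434}{28316875} + \frac{42 i \sqrt{211}}{1132675}$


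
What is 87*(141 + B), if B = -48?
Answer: 8091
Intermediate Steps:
87*(141 + B) = 87*(141 - 48) = 87*93 = 8091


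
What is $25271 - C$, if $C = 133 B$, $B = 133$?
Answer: $7582$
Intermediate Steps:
$C = 17689$ ($C = 133 \cdot 133 = 17689$)
$25271 - C = 25271 - 17689 = 7582$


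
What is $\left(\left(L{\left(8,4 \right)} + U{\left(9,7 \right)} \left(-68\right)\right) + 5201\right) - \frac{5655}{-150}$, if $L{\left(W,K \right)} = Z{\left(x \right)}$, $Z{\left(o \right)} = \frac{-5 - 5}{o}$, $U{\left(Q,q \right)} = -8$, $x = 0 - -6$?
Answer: $\frac{173431}{30} \approx 5781.0$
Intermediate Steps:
$x = 6$ ($x = 0 + 6 = 6$)
$Z{\left(o \right)} = - \frac{10}{o}$
$L{\left(W,K \right)} = - \frac{5}{3}$ ($L{\left(W,K \right)} = - \frac{10}{6} = \left(-10\right) \frac{1}{6} = - \frac{5}{3}$)
$\left(\left(L{\left(8,4 \right)} + U{\left(9,7 \right)} \left(-68\right)\right) + 5201\right) - \frac{5655}{-150} = \left(\left(- \frac{5}{3} - -544\right) + 5201\right) - \frac{5655}{-150} = \left(\left(- \frac{5}{3} + 544\right) + 5201\right) - - \frac{377}{10} = \left(\frac{1627}{3} + 5201\right) + \frac{377}{10} = \frac{17230}{3} + \frac{377}{10} = \frac{173431}{30}$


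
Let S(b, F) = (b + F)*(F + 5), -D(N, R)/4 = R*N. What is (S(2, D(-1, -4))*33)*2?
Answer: 10164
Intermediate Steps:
D(N, R) = -4*N*R (D(N, R) = -4*R*N = -4*N*R)
S(b, F) = (5 + F)*(F + b) (S(b, F) = (F + b)*(5 + F) = (5 + F)*(F + b))
(S(2, D(-1, -4))*33)*2 = (((-4*(-1)*(-4))² + 5*(-4*(-1)*(-4)) + 5*2 - 4*(-1)*(-4)*2)*33)*2 = (((-16)² + 5*(-16) + 10 - 16*2)*33)*2 = ((256 - 80 + 10 - 32)*33)*2 = (154*33)*2 = 5082*2 = 10164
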